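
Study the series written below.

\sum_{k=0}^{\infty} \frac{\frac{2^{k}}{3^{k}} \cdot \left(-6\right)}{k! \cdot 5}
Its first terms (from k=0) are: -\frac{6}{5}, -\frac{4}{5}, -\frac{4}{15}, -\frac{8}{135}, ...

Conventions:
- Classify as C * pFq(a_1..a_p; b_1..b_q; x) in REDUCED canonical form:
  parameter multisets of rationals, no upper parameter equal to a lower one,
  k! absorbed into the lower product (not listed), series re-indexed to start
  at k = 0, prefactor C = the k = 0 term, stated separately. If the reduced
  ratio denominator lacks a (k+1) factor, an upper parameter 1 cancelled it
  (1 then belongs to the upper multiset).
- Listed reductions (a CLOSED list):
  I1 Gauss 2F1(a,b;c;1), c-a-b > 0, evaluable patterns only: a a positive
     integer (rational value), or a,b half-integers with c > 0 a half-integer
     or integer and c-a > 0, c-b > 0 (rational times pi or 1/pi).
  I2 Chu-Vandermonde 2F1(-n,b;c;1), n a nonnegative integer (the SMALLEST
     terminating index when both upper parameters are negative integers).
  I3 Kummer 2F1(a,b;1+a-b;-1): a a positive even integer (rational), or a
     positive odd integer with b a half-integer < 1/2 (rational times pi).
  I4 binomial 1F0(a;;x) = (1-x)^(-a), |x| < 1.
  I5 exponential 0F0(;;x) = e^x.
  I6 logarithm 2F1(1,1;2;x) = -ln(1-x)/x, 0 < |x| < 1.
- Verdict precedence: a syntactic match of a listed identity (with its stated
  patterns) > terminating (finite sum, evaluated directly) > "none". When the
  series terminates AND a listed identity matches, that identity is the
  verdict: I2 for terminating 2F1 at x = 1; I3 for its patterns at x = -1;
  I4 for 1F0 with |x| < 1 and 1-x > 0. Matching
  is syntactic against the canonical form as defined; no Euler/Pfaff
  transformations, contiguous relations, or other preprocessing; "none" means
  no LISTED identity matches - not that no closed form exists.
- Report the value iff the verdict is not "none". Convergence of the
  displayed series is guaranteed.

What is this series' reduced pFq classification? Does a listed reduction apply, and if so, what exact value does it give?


This is -\frac{6}{5} * 0F0(-; -; \frac{2}{3}) in reduced canonical form. Verdict: this is the I5 exponential reduction (the 0F0 exponential series at x = \frac{2}{3}). Sum: \left(-\frac{6}{5}\right) \cdot e^{\frac{2}{3}}.

First insight: from the first term -\frac{6}{5}: the constant factors (C = -6/5, x = 2/3) combine into one prefactor.
Consecutive-term ratio: r(k) = \frac{2}{3} * 1 / [(k+1)] - poly over poly, x = \frac{2}{3} from leading terms; C = -\frac{6}{5} at k = 0.


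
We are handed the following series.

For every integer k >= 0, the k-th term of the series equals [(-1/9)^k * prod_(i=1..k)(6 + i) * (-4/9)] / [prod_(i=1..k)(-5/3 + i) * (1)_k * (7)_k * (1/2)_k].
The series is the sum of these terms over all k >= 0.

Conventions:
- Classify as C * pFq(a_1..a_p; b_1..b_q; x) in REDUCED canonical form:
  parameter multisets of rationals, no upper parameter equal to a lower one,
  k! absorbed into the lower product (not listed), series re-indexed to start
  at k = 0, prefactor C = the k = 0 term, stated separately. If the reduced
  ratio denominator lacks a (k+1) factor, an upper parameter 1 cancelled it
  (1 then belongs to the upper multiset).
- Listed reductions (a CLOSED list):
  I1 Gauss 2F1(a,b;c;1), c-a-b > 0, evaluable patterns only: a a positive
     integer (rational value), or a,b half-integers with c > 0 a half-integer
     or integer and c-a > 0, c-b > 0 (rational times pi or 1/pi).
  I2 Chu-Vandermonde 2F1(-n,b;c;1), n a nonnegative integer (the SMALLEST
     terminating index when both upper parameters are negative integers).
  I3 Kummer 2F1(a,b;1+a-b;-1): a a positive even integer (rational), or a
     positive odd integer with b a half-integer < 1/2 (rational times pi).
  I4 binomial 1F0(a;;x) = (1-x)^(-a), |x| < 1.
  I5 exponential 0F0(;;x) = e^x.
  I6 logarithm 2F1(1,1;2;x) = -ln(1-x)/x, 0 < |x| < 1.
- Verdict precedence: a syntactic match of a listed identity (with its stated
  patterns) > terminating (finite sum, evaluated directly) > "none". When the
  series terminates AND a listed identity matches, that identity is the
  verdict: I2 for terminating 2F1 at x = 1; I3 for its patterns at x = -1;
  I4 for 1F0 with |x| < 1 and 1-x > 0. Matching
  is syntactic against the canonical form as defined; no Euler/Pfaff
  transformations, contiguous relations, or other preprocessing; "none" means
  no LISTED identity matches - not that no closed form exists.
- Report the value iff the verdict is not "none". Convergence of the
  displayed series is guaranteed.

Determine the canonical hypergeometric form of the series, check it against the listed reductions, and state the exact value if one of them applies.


Key step: with t_0 = -4/9, the lower running product (C = -4/9) is a rising factorial.
Step ratio: r(k) = (-1/9) * 1 / [(k-2/3) (k+1/2) (k+1)] - rational in k, leading ratio (-1/9); with t_0 = -4/9, classification follows.

x = -1/9 here; the reduced form reads 0F2, upper {-}, lower {-2/3, 1/2}, C = -4/9. Verdict: none - this 0F2 at x = -1/9 matches no listed pattern, and upper {-} holds no stopper.


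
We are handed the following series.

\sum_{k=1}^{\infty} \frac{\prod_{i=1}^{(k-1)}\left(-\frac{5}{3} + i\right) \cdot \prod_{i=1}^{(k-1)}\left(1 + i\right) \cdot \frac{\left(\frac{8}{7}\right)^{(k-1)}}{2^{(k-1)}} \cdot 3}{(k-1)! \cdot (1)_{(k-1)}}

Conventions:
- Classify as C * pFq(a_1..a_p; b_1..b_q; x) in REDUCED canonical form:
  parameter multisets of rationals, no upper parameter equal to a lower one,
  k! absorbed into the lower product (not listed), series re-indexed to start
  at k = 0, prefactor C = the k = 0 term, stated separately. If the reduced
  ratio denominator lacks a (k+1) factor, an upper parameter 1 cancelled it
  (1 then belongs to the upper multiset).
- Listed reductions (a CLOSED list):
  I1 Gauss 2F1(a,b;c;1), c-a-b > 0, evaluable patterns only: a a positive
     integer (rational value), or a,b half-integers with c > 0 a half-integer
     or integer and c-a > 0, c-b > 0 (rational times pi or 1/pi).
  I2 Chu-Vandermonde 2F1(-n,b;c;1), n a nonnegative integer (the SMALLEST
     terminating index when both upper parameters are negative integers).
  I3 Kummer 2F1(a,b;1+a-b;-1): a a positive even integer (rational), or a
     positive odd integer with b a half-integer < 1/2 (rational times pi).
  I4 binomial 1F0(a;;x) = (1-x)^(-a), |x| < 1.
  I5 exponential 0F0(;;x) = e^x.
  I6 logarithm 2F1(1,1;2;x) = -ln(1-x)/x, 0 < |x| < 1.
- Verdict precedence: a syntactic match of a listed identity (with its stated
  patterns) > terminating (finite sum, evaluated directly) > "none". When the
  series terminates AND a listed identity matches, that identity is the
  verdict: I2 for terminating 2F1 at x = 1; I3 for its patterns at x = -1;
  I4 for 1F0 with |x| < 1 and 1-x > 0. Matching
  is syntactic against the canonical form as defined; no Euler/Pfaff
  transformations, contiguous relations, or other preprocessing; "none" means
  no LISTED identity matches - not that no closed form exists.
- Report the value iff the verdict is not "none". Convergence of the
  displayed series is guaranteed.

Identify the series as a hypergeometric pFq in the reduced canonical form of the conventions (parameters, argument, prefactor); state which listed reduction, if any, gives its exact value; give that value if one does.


At argument \frac{4}{7}: a 2F1 with upper {-\frac{2}{3}, 2}, lower {1}, scaled by C = 3. Verdict: no listed reduction: x = \frac{4}{7} and upper {-\frac{2}{3}, 2} fail every I1-I6 pattern.

First insight: with t_0 = 3, the running product (prefactor 3) telescopes to a rising factorial.
Step ratio: r(k) = \frac{4}{7} * (k-\frac{2}{3}) (k+2) / [(k+1) (k+1)] - rational in k, leading ratio \frac{4}{7}; with t_0 = 3, classification follows.


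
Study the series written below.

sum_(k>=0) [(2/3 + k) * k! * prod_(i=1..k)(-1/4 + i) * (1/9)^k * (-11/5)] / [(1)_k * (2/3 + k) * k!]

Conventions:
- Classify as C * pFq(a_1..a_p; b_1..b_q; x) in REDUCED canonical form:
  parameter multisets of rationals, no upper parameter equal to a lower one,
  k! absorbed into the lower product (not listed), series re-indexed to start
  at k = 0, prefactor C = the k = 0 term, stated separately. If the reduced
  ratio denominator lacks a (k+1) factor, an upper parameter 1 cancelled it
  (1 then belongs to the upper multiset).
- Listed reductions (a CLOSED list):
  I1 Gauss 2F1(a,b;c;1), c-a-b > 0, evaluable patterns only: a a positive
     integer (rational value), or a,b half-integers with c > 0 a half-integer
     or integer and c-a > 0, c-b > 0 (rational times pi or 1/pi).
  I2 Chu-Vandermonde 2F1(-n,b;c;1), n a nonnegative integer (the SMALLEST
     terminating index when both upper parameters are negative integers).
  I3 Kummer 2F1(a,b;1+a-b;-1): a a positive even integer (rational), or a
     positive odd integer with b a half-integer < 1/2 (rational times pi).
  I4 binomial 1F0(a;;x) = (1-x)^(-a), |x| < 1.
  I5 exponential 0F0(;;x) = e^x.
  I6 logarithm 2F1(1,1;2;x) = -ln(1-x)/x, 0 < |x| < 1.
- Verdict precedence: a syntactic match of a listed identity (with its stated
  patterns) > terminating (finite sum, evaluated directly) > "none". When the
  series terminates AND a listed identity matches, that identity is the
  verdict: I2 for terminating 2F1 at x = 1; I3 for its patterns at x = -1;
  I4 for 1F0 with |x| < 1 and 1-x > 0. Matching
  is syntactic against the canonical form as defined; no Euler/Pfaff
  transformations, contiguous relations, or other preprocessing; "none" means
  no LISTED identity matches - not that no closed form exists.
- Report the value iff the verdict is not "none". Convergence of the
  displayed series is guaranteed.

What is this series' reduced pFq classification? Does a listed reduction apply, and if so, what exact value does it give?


The series (x = 1/9) is 1F0: upper {3/4}, lower {-}, prefactor -11/5. Verdict: the I4 binomial reduction matches (the 1F0 binomial series: exponent -3/4, x = 1/9). Its exact value is (-11/5) * (8/9)^(-3/4).

The tell: from the first term -11/5: striking the common factor k + 2/3 reduces the term (prefactor -11/5).
Ratio: r(k) = (1/9) * (k+3/4) / [(k+1)] - rational in k, leading ratio (1/9); with t_0 = -11/5, classification follows.


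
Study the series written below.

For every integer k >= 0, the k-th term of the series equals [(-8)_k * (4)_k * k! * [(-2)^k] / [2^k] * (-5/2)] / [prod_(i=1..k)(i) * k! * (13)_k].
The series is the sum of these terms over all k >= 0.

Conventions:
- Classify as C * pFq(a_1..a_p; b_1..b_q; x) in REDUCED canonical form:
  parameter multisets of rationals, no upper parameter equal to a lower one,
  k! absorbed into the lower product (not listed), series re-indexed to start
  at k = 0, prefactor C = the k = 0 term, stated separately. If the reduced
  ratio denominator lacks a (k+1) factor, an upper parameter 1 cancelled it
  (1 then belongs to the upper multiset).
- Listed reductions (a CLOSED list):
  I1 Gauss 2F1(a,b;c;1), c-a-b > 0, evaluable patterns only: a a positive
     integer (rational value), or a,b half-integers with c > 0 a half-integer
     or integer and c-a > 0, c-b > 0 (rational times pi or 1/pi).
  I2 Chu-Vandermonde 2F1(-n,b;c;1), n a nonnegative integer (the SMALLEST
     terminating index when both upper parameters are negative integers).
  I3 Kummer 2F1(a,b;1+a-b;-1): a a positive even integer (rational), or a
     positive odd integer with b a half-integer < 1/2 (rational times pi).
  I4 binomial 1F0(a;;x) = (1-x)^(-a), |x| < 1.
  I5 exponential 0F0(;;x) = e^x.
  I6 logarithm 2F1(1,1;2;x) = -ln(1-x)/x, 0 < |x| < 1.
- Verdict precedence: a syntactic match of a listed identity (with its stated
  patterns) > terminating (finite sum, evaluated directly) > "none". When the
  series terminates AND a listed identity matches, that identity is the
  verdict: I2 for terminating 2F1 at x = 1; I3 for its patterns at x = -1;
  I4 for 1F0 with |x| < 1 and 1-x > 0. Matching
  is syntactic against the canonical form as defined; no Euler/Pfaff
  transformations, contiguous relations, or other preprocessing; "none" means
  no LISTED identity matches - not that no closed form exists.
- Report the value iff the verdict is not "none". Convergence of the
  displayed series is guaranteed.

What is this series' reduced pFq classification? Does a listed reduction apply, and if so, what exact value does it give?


This is -5/2 * 2F1(-8, 4; 13; -1) in reduced canonical form. Verdict: this is Kummer's theorem (I3) (x = -1; c = 13 equals 1+a-b for upper {-8, 4}: listed pattern). Sum: -55/2.

The tell: with t_0 = -5/2, the two k-th powers (C = -5/2) combine into one argument.
Adjacent-term ratio: r(k) = (-1) * (k-8) (k+4) / [(k+13) (k+1)] - poly over poly, x = (-1) from leading terms; C = -5/2 at k = 0.


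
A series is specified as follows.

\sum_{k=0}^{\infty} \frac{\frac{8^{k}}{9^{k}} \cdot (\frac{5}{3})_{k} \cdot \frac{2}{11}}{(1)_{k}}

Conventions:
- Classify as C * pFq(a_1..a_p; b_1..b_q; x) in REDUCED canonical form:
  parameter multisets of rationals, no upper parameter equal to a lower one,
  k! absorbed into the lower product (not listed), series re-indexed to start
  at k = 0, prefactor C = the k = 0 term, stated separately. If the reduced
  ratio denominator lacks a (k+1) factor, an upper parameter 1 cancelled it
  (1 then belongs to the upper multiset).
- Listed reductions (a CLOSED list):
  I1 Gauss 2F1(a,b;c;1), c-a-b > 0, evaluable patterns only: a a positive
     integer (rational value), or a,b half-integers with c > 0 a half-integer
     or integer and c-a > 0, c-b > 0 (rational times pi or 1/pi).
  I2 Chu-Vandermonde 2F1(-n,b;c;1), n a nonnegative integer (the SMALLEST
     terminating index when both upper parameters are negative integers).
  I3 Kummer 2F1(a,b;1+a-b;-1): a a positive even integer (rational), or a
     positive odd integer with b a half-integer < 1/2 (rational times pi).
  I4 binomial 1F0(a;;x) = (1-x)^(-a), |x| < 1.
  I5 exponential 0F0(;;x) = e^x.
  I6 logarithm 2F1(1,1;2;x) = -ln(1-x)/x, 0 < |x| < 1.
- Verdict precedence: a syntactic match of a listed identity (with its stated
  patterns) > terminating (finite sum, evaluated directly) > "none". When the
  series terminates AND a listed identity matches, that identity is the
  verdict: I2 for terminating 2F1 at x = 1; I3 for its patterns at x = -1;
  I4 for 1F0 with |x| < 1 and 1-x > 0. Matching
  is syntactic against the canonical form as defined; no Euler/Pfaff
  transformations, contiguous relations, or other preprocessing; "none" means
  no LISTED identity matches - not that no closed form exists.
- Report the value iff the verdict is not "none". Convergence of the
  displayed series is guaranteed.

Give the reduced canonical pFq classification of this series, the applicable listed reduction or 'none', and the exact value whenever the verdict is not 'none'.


Classification (C = \frac{2}{11}): 1F0 with upper {\frac{5}{3}}, lower {-}, argument x = \frac{8}{9}. Verdict: this is the I4 binomial reduction (the 1F0 binomial series: exponent -5/3, x = \frac{8}{9}). Exact value: \frac{2}{11} \cdot \left(\frac{1}{9}\right)^{-\frac{5}{3}}.

The tell: t_0 being \frac{2}{11}, the two geometric factors (C = 2/11, x = 8/9) combine into one argument.
Adjacent-term ratio: r(k) = \frac{8}{9} * (k+\frac{5}{3}) / [(k+1)] ; factor over Q: parameters, x = \frac{8}{9}, and C = \frac{2}{11}.


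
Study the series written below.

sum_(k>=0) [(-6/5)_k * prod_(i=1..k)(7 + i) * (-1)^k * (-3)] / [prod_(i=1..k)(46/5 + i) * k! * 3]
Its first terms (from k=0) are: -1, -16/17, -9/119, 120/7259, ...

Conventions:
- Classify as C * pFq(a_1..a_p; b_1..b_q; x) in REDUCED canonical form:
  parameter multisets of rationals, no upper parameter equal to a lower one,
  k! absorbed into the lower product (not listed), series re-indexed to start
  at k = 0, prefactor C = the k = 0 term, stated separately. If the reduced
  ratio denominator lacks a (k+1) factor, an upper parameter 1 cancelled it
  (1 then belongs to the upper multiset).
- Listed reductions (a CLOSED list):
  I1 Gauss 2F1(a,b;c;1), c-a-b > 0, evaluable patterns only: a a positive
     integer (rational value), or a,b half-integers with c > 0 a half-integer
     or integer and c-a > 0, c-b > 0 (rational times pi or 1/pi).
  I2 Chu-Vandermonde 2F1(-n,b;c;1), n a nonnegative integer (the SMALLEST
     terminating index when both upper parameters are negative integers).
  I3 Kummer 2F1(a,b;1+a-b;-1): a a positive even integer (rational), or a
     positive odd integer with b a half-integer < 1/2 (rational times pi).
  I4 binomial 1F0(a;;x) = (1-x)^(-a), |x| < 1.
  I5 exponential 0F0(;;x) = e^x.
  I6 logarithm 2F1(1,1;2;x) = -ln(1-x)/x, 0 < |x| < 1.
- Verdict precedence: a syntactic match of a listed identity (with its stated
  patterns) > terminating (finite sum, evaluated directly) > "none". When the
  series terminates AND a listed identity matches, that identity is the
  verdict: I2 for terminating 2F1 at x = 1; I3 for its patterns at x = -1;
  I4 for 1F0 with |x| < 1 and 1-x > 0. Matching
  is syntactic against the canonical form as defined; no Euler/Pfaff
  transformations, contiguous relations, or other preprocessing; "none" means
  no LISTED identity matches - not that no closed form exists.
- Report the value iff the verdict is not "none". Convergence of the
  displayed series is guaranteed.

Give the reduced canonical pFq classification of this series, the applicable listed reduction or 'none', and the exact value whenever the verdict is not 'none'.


Key step: x = (-1) and the constant factors (C = -1, x = -1) combine into one prefactor.
Ratio: r(k) = (-1) * (k-6/5) (k+8) / [(k+51/5) (k+1)] - rational; roots negated = parameters, x = (-1), C = -1.

This is -1 * 2F1(-6/5, 8; 51/5; -1) in reduced canonical form. Verdict: Kummer (I3) fires (x = -1; c = 51/5 equals 1+a-b for upper {-6/5, 8}: listed pattern). Value: -87699/43750.


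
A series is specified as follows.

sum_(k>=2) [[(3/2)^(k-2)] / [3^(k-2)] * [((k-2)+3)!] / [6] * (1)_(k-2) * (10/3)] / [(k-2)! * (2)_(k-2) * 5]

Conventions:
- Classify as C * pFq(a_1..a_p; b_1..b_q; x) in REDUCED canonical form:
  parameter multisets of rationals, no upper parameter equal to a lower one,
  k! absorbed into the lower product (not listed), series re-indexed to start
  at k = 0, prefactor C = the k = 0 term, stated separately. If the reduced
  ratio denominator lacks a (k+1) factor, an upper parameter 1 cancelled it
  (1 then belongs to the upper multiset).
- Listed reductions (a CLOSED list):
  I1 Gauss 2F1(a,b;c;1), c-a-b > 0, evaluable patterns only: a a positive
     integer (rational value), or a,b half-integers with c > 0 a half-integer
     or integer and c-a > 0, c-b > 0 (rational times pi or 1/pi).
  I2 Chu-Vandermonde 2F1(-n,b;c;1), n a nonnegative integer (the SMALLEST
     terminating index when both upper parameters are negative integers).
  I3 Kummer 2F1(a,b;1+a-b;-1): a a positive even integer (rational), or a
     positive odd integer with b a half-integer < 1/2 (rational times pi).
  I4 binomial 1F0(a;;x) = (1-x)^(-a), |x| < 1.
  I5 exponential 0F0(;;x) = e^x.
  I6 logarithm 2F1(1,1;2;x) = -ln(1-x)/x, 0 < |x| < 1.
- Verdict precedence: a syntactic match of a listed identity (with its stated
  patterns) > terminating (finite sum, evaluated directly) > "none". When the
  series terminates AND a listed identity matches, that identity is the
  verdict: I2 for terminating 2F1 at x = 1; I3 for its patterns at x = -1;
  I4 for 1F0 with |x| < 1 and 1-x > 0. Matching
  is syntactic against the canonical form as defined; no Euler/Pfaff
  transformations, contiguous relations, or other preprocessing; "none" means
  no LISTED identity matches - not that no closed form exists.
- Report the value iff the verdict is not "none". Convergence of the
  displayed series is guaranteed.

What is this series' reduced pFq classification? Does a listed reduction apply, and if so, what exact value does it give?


Reduced: x = 1/2, 2F1, upper = {1, 4}, lower = {2}, C = 2/3. Verdict: no listed reduction: x = 1/2 and upper {1, 4} fail every I1-I6 pattern.

The tell: t_0 = 2/3 here, and the factorial ratio (C = 2/3, x = 1/2) (k+a-1)!/(a-1)! is a rising factorial (a)_k.
Adjacent-term ratio: r(k) = (1/2) * (k+1) (k+4) / [(k+2) (k+1)] - rational; roots negated = parameters, x = (1/2), C = 2/3.


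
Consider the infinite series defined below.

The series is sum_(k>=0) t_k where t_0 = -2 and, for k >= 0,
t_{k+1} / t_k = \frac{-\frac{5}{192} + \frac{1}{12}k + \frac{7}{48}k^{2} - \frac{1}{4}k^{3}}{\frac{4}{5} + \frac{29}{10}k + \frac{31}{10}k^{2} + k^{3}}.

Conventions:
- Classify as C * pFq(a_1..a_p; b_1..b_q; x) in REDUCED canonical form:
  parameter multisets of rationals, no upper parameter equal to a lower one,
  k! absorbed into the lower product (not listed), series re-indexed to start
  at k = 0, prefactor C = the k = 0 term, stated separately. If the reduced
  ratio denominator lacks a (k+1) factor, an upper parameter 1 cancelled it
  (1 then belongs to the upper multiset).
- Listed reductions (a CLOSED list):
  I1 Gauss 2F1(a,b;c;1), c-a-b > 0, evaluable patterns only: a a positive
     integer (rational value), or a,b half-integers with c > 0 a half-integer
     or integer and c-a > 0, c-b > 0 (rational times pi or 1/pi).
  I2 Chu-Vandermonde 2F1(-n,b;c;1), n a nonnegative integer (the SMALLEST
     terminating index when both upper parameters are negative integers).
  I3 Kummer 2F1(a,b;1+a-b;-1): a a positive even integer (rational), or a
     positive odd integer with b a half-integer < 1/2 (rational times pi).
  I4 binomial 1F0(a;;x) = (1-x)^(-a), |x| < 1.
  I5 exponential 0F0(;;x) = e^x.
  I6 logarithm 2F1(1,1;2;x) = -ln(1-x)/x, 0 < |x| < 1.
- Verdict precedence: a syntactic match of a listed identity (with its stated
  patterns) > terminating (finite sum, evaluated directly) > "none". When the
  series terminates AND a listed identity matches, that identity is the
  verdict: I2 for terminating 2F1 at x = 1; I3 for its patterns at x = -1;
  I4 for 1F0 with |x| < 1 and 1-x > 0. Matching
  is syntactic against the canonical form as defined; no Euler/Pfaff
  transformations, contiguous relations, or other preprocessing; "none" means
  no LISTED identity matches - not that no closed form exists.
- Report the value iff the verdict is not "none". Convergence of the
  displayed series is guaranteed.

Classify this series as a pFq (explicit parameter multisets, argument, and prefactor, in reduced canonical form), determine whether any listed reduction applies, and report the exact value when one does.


First insight: t_0 = -2 here, and cancel k + 1/2 from the displayed ratio first; then prefactor -2.
Step ratio: r(k) = -\frac{1}{4} * (k-\frac{5}{6}) (k-\frac{1}{4}) / [(k+\frac{8}{5}) (k+1)] - rational; roots negated = parameters, x = -\frac{1}{4}, C = -2.

Classification (C = -2): 2F1 with upper {-\frac{5}{6}, -\frac{1}{4}}, lower {\frac{8}{5}}, argument x = -\frac{1}{4}. Verdict: none - at argument -\frac{1}{4} the multisets {-\frac{5}{6}, -\frac{1}{4}} ; {\frac{8}{5}} match no listed identity.


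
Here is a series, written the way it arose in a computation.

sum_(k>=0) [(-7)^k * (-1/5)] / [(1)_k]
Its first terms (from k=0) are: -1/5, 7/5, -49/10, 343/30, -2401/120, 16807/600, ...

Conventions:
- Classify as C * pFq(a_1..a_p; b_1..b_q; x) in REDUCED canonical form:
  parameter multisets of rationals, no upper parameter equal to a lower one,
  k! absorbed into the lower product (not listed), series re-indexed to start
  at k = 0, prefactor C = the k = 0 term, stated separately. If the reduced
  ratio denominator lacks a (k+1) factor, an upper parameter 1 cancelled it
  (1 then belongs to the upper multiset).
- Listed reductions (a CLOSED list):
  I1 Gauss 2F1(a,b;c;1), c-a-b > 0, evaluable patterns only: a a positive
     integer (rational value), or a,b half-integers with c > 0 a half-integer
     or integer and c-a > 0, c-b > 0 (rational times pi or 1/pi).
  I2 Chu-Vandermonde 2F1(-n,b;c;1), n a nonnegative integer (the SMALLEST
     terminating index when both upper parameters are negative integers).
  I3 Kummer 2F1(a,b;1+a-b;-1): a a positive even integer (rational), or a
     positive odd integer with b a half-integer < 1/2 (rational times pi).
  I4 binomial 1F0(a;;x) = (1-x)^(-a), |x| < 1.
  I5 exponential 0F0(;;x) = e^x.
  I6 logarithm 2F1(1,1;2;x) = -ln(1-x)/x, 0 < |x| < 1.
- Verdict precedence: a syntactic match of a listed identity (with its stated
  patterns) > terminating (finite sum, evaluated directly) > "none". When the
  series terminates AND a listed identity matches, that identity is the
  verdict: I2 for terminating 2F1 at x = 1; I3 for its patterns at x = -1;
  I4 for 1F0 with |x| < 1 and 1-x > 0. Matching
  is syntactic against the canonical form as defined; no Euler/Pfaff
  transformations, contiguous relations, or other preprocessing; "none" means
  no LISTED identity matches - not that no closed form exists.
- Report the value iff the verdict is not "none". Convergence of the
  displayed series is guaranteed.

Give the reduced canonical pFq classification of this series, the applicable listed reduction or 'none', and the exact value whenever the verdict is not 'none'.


Classification (C = -1/5): 0F0 with upper {-}, lower {-}, argument x = -7. Verdict: the exponential series (I5) applies (the 0F0 exponential series at x = -7). Value: (-1/5) * e^(-7).

Structural cue: from the first term -1/5: (1)_k (C = -1/5) is k! itself.
Adjacent-term ratio: r(k) = (-7) * 1 / [(k+1)] - poly over poly, x = (-7) from leading terms; C = -1/5 at k = 0.


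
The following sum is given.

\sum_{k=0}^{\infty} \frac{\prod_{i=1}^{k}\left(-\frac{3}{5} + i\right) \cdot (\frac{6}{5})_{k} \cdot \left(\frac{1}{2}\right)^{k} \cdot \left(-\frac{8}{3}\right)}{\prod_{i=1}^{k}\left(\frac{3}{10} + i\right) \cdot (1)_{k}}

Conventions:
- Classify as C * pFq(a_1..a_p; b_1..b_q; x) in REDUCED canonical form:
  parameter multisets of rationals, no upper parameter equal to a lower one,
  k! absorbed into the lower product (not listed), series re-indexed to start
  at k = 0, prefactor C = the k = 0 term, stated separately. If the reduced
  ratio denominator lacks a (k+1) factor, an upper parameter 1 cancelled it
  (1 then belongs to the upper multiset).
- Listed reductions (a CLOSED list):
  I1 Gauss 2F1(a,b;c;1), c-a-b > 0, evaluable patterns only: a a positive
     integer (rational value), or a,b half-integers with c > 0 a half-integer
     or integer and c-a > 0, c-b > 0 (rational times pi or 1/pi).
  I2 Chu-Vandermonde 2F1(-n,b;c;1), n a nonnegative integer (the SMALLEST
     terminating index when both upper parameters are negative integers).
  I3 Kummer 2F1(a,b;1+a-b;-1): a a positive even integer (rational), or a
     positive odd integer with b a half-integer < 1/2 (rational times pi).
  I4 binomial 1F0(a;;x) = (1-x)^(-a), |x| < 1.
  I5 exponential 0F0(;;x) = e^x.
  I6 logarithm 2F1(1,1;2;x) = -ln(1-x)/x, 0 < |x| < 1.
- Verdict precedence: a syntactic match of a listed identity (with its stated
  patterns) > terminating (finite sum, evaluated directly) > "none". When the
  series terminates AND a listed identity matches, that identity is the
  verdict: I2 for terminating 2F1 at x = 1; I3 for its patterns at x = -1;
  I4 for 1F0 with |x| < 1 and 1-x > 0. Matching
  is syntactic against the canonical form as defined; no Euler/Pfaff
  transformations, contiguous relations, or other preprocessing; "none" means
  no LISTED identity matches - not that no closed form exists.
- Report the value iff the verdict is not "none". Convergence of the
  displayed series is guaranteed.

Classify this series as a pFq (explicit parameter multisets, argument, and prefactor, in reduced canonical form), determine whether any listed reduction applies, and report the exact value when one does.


Key step: x = \frac{1}{2} and (1)_k (prefactor -8/3) is k! itself.
Ratio: r(k) = \frac{1}{2} * (k+\frac{2}{5}) (k+\frac{6}{5}) / [(k+\frac{13}{10}) (k+1)] - rational in k. x = \frac{1}{2}; t_0 = -\frac{8}{3}; negate the roots.

The series (x = \frac{1}{2}) is 2F1: upper {\frac{2}{5}, \frac{6}{5}}, lower {\frac{13}{10}}, prefactor -\frac{8}{3}. Verdict: none - this 2F1 at x = \frac{1}{2} matches no listed pattern, and upper {\frac{2}{5}, \frac{6}{5}} holds no stopper.


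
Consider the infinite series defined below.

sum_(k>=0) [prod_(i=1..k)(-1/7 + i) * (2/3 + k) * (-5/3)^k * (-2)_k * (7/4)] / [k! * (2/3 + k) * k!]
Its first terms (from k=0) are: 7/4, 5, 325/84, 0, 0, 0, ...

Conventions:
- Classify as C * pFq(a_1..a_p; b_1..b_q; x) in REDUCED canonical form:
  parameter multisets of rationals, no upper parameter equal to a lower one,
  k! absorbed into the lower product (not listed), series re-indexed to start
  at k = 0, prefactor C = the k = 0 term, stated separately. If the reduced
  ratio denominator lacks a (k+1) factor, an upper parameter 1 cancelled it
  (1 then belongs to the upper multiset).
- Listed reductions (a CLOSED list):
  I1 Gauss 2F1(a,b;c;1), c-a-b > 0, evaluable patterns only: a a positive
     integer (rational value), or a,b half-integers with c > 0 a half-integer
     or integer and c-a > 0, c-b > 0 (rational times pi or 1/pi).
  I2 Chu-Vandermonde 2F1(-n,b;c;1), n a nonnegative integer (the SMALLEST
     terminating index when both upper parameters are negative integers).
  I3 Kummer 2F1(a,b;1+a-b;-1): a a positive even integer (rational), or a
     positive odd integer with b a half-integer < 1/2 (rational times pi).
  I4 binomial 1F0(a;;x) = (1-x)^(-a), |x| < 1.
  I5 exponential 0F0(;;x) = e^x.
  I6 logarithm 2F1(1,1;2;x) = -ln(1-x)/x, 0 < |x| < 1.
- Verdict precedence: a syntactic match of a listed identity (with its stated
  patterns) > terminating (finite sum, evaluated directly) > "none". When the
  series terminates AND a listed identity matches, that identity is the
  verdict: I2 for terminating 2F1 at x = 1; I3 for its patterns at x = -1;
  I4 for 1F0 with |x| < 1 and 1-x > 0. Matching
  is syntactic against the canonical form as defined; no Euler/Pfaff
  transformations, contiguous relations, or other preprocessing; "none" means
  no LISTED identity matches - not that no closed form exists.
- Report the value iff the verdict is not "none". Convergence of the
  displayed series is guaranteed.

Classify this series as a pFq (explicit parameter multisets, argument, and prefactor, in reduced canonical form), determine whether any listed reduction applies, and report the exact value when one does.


Prefactor 7/4, argument -5/3: 2F1 with upper {-2, 6/7} over lower {1}. Verdict: terminating at k = 2: the factor (-2)_k kills every later term; summing the 3 survivors is exact. Value: 223/21.

Key observation: t_0 being 7/4, the denominator's factorial ratio (C = 7/4, x = -5/3) is a lower Pochhammer.
Consecutive-term ratio: r(k) = (-5/3) * (k-2) (k+6/7) / [(k+1) (k+1)] ; factor over Q: parameters, x = (-5/3), and C = 7/4.


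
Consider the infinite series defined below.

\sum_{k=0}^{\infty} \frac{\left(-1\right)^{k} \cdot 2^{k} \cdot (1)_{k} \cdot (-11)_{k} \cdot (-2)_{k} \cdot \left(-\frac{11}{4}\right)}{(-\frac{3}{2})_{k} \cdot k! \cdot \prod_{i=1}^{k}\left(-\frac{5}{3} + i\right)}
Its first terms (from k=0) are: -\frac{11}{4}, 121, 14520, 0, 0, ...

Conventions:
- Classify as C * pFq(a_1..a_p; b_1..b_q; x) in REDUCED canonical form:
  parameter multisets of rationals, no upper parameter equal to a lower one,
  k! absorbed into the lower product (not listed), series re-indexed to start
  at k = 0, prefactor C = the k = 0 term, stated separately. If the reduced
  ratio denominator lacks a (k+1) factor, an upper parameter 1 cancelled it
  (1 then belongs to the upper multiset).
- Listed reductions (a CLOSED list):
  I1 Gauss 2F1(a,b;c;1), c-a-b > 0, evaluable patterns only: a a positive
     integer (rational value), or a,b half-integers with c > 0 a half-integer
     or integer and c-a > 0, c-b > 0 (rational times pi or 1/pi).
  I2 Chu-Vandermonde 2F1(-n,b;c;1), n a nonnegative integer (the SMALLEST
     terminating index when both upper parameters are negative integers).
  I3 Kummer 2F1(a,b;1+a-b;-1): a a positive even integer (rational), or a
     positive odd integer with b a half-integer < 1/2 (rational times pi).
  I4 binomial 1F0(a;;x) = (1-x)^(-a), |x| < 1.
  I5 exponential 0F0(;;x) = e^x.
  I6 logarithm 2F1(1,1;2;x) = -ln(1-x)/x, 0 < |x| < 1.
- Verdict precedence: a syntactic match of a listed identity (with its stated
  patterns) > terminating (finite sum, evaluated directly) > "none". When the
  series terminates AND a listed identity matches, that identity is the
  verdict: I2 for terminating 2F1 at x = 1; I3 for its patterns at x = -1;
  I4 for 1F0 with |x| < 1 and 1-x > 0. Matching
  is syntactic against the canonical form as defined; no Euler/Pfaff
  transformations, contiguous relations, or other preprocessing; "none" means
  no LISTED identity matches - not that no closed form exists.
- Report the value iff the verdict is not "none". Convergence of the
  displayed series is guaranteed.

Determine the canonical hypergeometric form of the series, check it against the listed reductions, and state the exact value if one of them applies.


This is -\frac{11}{4} * 3F2(-11, -2, 1; -\frac{3}{2}, -\frac{2}{3}; -2) in reduced canonical form. Verdict: terminating - no listed pattern fits, but -2 in the upper list cuts the series at k = 2; direct evaluation. Value: \frac{58553}{4}.

Key step: t_0 being -\frac{11}{4}, the (-1)^k factor (prefactor -11/4) folds into the argument's sign.
Adjacent-term ratio: r(k) = -2 * (k-11) (k-2) (k+1) / [(k-\frac{3}{2}) (k-\frac{2}{3}) (k+1)] - rational in k. x = -2; t_0 = -\frac{11}{4}; negate the roots.


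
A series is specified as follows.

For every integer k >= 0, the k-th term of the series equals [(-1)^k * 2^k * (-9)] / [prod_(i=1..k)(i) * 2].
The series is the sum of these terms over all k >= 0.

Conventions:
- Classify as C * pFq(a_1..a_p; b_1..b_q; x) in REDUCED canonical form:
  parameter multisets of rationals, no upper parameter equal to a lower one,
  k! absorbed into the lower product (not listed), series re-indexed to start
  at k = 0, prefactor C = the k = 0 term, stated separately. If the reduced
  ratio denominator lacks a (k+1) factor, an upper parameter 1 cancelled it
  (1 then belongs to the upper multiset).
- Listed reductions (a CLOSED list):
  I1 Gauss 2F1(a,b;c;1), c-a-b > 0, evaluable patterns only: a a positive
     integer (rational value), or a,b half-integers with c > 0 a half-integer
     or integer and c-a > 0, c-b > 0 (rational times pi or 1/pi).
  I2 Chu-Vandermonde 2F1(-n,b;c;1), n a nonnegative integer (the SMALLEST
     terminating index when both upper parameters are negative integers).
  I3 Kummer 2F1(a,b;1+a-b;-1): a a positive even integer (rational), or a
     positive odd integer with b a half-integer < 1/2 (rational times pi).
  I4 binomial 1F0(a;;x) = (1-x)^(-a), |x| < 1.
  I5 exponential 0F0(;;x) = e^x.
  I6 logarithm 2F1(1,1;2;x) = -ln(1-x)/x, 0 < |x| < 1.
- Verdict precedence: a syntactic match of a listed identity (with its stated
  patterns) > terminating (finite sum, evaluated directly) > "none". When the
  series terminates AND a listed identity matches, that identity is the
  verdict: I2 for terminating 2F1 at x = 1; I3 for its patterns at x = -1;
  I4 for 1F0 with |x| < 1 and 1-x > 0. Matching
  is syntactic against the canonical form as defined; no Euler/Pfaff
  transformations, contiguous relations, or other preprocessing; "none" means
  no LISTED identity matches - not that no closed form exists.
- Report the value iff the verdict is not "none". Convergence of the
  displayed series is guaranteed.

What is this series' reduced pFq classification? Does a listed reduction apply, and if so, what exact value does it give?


This is -9/2 * 0F0(-; -; -2) in reduced canonical form. Verdict: the exponential series (I5) matches (the 0F0 exponential series at x = -2). Value: (-9/2) * e^(-2).

Key observation: t_0 = -9/2 here, and the product of the first k integers (C = -9/2) is k!.
Term ratio: r(k) = (-2) * 1 / [(k+1)] - rational in k, leading ratio (-2); with t_0 = -9/2, classification follows.


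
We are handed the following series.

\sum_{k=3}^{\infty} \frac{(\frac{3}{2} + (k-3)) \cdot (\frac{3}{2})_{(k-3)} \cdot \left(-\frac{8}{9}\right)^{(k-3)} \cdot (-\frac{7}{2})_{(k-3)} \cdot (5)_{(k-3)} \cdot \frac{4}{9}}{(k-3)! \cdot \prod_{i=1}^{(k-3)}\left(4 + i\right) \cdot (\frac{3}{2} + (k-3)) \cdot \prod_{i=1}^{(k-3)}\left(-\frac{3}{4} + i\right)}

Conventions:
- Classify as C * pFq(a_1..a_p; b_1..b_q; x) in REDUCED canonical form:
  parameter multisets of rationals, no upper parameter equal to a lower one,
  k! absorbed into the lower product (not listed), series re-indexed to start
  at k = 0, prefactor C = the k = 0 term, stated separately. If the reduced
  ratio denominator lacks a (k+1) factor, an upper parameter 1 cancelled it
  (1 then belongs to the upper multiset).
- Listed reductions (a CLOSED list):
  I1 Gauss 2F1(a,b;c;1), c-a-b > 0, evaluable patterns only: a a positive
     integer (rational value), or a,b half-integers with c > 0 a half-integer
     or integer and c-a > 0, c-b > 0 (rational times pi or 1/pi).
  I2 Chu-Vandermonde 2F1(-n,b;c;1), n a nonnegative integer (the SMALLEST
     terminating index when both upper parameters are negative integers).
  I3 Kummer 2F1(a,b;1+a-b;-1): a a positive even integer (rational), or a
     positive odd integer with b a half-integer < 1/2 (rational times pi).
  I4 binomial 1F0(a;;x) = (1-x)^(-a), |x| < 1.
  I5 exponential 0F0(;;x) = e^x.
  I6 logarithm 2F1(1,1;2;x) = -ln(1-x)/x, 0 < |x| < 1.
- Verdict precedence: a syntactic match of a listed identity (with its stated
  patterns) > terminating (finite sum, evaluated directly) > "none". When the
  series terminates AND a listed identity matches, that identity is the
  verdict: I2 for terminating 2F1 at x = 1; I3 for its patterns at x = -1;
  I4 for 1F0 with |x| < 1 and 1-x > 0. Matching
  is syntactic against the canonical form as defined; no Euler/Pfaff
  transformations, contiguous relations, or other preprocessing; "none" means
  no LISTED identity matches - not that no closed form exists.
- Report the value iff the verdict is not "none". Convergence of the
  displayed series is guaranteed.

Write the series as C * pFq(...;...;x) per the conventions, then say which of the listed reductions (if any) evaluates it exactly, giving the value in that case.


Reduced: x = -\frac{8}{9}, 2F1, upper = {-\frac{7}{2}, \frac{3}{2}}, lower = {\frac{1}{4}}, C = \frac{4}{9}. Verdict: none - at argument -\frac{8}{9} the multisets {-\frac{7}{2}, \frac{3}{2}} ; {\frac{1}{4}} match no listed identity.

Key observation: t_0 being \frac{4}{9}, the parameter 5 appears in both the upper and lower lists and cancels (alongside the other common factor).
Adjacent-term ratio: r(k) = -\frac{8}{9} * (k-\frac{7}{2}) (k+\frac{3}{2}) / [(k+\frac{1}{4}) (k+1)] - rational; roots negated = parameters, x = -\frac{8}{9}, C = \frac{4}{9}.


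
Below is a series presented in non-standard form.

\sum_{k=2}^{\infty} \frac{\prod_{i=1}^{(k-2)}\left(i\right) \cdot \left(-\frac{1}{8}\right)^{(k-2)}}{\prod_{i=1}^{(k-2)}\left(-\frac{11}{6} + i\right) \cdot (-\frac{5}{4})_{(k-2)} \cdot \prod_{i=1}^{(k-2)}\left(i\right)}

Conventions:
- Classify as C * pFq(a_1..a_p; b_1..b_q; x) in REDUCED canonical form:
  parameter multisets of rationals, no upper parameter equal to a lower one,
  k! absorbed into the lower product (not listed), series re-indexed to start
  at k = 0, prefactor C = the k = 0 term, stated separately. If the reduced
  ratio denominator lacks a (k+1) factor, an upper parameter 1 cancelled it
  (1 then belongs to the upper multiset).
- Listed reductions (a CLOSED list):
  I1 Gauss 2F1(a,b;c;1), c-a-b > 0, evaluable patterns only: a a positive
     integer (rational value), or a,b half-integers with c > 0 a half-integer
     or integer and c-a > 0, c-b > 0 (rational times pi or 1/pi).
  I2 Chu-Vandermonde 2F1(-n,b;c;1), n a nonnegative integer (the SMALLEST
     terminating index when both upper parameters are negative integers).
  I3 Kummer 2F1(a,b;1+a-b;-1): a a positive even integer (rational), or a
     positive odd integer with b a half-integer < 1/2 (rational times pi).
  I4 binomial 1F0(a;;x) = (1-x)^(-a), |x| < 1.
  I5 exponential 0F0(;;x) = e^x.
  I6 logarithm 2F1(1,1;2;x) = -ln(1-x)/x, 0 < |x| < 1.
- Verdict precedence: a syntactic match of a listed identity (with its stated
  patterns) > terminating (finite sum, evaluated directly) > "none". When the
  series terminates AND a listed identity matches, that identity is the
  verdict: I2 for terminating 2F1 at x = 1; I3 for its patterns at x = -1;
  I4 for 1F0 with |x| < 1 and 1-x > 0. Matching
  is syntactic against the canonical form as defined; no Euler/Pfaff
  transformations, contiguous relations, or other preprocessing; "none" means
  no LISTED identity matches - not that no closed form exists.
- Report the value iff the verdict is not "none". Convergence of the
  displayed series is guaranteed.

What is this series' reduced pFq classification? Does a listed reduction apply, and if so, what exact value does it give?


With C = 1: the canonical form is 1F2(1; -\frac{5}{4}, -\frac{5}{6}; -\frac{1}{8}). Verdict: none (x = -\frac{1}{8}): each listed identity misses the multisets {1} ; {-\frac{5}{4}, -\frac{5}{6}}.

Key step: with t_0 = 1, the product of the first k integers (prefactor 1) is k!.
Consecutive-term ratio: r(k) = -\frac{1}{8} * (k+1) / [(k-\frac{5}{4}) (k-\frac{5}{6}) (k+1)] ; factor over Q: parameters, x = -\frac{1}{8}, and C = 1.
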